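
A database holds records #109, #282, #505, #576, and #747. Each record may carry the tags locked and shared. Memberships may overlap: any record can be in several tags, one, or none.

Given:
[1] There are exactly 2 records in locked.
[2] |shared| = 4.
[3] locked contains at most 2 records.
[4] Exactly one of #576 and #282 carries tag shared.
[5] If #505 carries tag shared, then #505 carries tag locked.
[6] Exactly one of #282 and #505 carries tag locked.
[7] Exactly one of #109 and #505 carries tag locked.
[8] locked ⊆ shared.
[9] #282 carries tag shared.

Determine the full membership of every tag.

From (9): #282 ∈ shared.
(4) (exactly one): #576 ∉ shared.
(8) contrapositive: #576 ∉ locked.
(2): only 4 candidates remain for shared, so all are in.
(5): #505 ∈ locked.
(6) (exactly one): #282 ∉ locked.
(7) (exactly one): #109 ∉ locked.
(1): only 2 candidates remain for locked, so all are in.

locked = {#505, #747}; shared = {#109, #282, #505, #747}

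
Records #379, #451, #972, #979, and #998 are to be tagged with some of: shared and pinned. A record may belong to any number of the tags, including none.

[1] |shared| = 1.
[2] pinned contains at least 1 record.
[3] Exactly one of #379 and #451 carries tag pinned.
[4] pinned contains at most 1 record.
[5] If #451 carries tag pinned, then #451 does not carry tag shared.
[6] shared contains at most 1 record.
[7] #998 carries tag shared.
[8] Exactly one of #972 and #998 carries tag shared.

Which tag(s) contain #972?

#972: none

From (7): #998 ∈ shared.
(1): shared already has 1, so the rest are out.
Suppose #972 ∈ pinned: no assignment then satisfies all the clues, so #972 ∉ pinned.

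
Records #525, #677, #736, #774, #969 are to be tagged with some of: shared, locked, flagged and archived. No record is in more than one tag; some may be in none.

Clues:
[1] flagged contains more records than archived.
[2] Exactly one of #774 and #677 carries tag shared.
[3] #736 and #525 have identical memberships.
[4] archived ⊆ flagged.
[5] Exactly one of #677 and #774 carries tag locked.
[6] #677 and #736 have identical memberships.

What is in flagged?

flagged = {#969}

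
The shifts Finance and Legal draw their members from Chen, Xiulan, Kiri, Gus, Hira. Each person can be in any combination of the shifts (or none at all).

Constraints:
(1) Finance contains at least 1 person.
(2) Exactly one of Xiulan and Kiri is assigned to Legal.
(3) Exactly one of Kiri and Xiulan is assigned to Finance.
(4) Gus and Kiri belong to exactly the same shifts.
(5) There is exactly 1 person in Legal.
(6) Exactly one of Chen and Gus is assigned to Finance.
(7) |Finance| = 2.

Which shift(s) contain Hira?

Hira: none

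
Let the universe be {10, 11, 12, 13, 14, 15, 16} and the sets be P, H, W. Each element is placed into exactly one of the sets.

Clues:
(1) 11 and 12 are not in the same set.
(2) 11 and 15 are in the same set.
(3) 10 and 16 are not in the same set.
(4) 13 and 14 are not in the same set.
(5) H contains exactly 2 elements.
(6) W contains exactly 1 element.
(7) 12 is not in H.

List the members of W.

W = {12}

From (7): 12 ∉ H.
Suppose 10 ∈ W: no assignment then satisfies all the clues, so 10 ∉ W.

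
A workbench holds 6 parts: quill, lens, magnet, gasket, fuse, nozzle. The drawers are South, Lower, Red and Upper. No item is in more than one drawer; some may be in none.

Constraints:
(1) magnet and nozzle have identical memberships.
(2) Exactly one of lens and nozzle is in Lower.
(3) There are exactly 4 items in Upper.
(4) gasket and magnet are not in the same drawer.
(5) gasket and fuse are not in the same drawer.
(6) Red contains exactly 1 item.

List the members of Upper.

Upper = {fuse, magnet, nozzle, quill}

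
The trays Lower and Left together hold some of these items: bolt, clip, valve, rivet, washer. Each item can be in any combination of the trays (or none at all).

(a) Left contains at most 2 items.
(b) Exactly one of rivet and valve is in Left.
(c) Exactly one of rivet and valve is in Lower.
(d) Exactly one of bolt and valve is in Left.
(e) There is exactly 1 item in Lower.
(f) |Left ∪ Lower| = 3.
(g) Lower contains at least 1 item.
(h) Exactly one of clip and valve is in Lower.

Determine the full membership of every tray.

Lower = {valve}; Left = {bolt, rivet}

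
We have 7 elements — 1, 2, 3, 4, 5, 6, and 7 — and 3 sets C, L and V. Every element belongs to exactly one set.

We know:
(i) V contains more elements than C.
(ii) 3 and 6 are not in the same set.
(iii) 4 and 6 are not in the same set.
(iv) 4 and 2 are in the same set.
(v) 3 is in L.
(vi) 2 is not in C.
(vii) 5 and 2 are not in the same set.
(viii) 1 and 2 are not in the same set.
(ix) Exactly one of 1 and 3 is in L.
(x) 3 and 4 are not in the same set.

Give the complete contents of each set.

C = {1, 6}; L = {3, 5}; V = {2, 4, 7}

From (v): 3 ∈ L.
From (vi): 2 ∉ C.
(ii): 6 ∉ L.
(iv): 4 matches 2: 4 ∉ C.
(ix) (exactly one): 1 ∉ L.
(x): 4 ∉ L.
Only one set left: 4 ∈ V.
(iii): 6 ∉ V.
(iv): 2 matches 4: 2 ∉ L.
(iv): 2 matches 4: 2 ∈ V.
(vii): 5 ∉ V.
Suppose 5 ∈ C: no assignment then satisfies all the clues, so 5 ∉ C.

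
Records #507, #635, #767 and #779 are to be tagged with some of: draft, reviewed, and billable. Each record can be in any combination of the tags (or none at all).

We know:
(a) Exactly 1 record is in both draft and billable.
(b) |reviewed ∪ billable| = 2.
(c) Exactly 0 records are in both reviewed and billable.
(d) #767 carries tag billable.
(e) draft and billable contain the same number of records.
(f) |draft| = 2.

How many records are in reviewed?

0

From (d): #767 ∈ billable.
Suppose #507 ∈ reviewed: no assignment then satisfies all the clues, so #507 ∉ reviewed.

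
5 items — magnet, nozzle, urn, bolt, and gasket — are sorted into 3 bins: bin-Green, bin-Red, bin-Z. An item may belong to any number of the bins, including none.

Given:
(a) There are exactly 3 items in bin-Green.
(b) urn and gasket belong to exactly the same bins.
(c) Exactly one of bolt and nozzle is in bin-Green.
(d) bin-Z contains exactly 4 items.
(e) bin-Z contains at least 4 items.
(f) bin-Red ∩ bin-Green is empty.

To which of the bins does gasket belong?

gasket: bin-Green, bin-Z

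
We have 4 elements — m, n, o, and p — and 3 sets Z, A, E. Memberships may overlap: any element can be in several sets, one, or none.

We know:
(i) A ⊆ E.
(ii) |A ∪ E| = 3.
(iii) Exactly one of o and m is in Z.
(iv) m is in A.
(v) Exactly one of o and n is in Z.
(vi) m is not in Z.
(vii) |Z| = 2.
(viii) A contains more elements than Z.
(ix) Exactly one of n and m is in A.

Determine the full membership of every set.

Z = {o, p}; A = {m, o, p}; E = {m, o, p}

From (iv): m ∈ A.
From (vi): m ∉ Z.
(i) with m ∈ A: m ∈ E.
(iii) (exactly one): o ∈ Z.
(v) (exactly one): n ∉ Z.
(vii): only 2 candidates remain for Z, so all are in.
(ix) (exactly one): n ∉ A.
Suppose n ∈ E: no assignment then satisfies all the clues, so n ∉ E.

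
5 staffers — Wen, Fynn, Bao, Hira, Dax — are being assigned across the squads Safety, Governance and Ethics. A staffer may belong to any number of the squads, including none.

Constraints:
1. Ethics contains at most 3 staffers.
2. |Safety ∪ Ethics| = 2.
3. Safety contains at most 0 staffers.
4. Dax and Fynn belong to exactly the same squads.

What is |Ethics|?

2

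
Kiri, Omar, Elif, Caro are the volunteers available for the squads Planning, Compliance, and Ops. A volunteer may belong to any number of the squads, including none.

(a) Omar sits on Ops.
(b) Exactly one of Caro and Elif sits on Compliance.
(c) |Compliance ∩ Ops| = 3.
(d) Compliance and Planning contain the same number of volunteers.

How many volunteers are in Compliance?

3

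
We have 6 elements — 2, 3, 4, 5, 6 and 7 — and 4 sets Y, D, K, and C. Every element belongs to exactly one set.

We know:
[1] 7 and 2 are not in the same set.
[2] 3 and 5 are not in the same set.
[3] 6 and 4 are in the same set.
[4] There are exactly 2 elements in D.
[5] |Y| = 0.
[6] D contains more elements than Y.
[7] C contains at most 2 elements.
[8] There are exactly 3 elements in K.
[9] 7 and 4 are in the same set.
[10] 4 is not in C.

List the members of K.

K = {4, 6, 7}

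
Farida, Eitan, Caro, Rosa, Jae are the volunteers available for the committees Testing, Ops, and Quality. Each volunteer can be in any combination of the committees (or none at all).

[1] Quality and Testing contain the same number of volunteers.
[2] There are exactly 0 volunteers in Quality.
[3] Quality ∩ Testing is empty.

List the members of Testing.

Testing = {}

(2): Quality already has 0, so the rest are out.
Suppose Farida ∈ Testing: no assignment then satisfies all the clues, so Farida ∉ Testing.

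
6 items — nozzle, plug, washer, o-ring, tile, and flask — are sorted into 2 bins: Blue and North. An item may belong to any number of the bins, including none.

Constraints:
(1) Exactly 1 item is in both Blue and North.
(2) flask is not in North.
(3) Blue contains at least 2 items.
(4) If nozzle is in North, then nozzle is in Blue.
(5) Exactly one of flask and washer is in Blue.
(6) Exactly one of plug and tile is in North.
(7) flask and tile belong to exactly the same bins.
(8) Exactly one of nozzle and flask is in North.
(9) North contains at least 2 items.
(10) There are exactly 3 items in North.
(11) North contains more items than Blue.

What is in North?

North = {nozzle, o-ring, plug}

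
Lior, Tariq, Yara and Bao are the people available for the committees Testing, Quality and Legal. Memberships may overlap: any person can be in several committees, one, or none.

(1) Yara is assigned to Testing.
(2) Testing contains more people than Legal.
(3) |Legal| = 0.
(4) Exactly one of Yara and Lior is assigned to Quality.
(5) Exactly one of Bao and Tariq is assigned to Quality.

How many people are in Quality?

2

From (1): Yara ∈ Testing.
(3): Legal already has 0, so the rest are out.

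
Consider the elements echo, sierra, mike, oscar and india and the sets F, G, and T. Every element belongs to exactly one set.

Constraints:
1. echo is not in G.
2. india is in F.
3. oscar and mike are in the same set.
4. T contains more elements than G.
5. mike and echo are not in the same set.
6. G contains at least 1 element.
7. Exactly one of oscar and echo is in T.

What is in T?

T = {mike, oscar}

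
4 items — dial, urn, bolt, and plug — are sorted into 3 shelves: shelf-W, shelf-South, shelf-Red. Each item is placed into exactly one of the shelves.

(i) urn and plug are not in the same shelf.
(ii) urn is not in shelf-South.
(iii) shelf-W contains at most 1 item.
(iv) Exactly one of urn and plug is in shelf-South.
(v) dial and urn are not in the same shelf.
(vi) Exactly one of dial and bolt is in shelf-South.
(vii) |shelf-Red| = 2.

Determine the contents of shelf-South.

shelf-South = {dial, plug}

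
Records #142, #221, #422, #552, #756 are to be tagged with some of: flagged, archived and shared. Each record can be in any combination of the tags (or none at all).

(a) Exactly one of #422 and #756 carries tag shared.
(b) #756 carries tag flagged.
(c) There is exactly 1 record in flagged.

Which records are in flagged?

From (b): #756 ∈ flagged.
(c): flagged already has 1, so the rest are out.

flagged = {#756}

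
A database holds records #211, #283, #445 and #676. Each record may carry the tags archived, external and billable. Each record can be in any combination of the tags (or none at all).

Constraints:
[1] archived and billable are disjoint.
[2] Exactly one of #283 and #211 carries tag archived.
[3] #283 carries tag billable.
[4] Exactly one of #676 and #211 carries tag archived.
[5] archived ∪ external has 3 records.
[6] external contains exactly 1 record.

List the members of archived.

archived = {#211, #445}

From (3): #283 ∈ billable.
(1) (disjoint): #283 ∉ archived.
(2) (exactly one): #211 ∈ archived.
(4) (exactly one): #676 ∉ archived.
(1) (disjoint): #211 ∉ billable.
Suppose #445 ∉ archived: no assignment then satisfies all the clues, so #445 ∈ archived.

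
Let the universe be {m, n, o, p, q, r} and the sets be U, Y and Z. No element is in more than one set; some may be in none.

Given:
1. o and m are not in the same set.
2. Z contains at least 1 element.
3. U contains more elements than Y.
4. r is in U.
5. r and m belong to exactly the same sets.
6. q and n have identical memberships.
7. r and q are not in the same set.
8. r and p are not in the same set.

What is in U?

From (4): r ∈ U.
(5): m matches r: m ∈ U.
(7): q ∉ U.
(8): p ∉ U.
(1): o ∉ U.
(6): n matches q: n ∉ U.

U = {m, r}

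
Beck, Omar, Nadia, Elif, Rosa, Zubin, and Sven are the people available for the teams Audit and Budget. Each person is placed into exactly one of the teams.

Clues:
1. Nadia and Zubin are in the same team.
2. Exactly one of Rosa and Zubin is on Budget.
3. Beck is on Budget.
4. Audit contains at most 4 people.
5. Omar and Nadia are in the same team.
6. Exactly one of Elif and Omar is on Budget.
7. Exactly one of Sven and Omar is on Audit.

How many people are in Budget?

4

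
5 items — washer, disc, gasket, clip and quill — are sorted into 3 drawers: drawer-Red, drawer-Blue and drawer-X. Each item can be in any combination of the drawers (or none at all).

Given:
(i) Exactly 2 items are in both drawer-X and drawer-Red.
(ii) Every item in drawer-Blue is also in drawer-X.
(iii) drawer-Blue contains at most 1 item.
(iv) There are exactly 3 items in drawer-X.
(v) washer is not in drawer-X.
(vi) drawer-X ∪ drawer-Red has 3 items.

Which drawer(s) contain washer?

From (v): washer ∉ drawer-X.
(ii) contrapositive: washer ∉ drawer-Blue.
Suppose washer ∈ drawer-Red: no assignment then satisfies all the clues, so washer ∉ drawer-Red.

washer: none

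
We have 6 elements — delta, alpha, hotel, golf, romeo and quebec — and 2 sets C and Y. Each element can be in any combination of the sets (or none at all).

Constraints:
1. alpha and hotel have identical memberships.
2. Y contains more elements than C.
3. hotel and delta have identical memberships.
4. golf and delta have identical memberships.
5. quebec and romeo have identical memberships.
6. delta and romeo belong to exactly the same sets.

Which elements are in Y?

Y = {alpha, delta, golf, hotel, quebec, romeo}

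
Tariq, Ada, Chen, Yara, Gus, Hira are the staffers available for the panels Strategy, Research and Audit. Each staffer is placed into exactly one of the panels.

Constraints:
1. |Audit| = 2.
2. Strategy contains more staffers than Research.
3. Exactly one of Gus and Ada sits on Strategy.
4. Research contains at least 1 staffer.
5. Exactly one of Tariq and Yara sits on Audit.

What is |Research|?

1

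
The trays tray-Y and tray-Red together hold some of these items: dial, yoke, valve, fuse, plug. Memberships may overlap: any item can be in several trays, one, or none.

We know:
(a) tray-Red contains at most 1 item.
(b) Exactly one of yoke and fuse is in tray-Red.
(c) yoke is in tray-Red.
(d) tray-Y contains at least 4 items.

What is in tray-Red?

tray-Red = {yoke}

From (c): yoke ∈ tray-Red.
(a): tray-Red already has 1, so the rest are out.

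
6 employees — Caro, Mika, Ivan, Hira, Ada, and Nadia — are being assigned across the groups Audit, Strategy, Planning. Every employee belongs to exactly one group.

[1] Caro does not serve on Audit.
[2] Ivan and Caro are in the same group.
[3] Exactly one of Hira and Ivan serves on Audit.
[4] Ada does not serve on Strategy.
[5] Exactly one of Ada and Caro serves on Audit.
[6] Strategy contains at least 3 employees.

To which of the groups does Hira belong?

Hira: Audit

From (1): Caro ∉ Audit.
From (4): Ada ∉ Strategy.
(2): Ivan matches Caro: Ivan ∉ Audit.
(3) (exactly one): Hira ∈ Audit.
(5) (exactly one): Ada ∈ Audit.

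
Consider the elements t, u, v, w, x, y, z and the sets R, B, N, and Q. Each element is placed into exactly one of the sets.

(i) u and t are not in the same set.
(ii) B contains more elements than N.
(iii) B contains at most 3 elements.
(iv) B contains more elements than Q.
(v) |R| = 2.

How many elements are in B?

3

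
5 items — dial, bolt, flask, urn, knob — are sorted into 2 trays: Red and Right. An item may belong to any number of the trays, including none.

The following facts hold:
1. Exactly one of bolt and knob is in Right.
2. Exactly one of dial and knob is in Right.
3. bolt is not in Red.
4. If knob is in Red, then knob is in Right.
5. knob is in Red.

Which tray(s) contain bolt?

bolt: none

From (3): bolt ∉ Red.
From (5): knob ∈ Red.
(4): knob ∈ Right.
(1) (exactly one): bolt ∉ Right.
(2) (exactly one): dial ∉ Right.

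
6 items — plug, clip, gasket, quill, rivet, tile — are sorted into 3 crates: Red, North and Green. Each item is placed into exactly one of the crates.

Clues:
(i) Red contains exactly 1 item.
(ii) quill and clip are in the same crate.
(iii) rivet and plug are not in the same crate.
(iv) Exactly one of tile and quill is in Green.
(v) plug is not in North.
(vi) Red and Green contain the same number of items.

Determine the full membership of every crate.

Red = {plug}; North = {clip, gasket, quill, rivet}; Green = {tile}

From (v): plug ∉ North.
Suppose plug ∉ Red: no assignment then satisfies all the clues, so plug ∈ Red.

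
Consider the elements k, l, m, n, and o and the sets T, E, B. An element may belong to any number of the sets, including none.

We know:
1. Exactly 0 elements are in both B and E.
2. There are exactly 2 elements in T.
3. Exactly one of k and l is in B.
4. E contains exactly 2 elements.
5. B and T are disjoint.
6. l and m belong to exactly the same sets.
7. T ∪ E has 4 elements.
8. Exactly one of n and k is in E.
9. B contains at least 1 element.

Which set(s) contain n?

n: E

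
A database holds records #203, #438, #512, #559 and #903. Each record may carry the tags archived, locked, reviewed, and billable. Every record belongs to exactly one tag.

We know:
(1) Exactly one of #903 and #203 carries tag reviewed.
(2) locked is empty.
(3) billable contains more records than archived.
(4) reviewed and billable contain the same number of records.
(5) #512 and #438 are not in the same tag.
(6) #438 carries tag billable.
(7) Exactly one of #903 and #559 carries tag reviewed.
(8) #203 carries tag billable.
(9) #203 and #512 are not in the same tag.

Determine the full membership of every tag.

archived = {#559}; locked = {}; reviewed = {#512, #903}; billable = {#203, #438}

From (6): #438 ∈ billable.
From (8): #203 ∈ billable.
(1) (exactly one): #903 ∈ reviewed.
(2): locked already has 0, so the rest are out.
(5): #512 ∉ billable.
(7) (exactly one): #559 ∉ reviewed.
Suppose #512 ∈ archived: no assignment then satisfies all the clues, so #512 ∉ archived.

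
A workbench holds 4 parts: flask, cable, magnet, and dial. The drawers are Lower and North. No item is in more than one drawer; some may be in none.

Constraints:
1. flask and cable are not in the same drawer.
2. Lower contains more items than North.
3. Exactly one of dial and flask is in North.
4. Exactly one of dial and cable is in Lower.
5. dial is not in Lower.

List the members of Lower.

Lower = {cable, magnet}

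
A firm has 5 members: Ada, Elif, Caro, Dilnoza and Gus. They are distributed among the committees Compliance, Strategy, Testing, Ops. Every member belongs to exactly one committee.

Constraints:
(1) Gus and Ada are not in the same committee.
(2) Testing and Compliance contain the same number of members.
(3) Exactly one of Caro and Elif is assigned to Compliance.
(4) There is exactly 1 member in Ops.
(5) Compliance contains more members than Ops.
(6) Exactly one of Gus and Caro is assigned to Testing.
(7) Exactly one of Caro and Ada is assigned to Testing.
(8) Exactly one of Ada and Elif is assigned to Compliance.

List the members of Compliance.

Compliance = {Elif, Gus}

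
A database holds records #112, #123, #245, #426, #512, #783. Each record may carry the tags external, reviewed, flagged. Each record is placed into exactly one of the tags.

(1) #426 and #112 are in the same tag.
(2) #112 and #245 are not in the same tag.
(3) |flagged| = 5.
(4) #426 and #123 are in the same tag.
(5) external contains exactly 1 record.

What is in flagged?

flagged = {#112, #123, #426, #512, #783}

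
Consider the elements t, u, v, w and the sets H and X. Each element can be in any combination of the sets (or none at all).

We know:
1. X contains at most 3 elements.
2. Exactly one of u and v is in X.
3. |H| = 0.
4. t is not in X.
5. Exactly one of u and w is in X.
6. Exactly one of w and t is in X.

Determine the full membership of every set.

H = {}; X = {v, w}

From (4): t ∉ X.
(3): H already has 0, so the rest are out.
(6) (exactly one): w ∈ X.
(5) (exactly one): u ∉ X.
(2) (exactly one): v ∈ X.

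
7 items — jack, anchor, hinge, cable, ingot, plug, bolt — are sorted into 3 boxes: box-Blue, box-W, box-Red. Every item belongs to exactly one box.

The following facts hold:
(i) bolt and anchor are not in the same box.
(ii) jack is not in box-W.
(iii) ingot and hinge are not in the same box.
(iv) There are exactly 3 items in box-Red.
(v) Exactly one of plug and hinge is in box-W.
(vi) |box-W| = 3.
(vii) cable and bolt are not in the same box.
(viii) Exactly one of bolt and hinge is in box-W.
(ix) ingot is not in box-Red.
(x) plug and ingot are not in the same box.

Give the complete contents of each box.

box-Blue = {ingot}; box-W = {anchor, cable, hinge}; box-Red = {bolt, jack, plug}

From (ii): jack ∉ box-W.
From (ix): ingot ∉ box-Red.
Suppose jack ∈ box-Blue: no assignment then satisfies all the clues, so jack ∉ box-Blue.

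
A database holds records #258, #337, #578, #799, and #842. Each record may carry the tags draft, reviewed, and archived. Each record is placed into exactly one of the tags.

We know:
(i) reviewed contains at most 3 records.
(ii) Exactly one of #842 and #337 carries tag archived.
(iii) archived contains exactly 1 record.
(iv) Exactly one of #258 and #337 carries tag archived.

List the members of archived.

archived = {#337}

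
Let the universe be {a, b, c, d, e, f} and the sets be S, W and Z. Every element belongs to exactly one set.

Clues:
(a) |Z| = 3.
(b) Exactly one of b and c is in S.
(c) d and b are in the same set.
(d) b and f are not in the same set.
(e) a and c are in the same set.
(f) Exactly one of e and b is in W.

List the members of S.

S = {b, d}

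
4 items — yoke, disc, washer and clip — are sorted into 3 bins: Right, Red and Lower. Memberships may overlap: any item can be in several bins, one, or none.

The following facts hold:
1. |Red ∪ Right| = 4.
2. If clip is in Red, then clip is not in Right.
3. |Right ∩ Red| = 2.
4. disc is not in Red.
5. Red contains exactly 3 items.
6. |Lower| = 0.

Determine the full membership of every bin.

Right = {disc, washer, yoke}; Red = {clip, washer, yoke}; Lower = {}

From (4): disc ∉ Red.
(5): only 3 candidates remain for Red, so all are in.
(6): Lower already has 0, so the rest are out.
(2): clip ∉ Right.
Suppose yoke ∉ Right: no assignment then satisfies all the clues, so yoke ∈ Right.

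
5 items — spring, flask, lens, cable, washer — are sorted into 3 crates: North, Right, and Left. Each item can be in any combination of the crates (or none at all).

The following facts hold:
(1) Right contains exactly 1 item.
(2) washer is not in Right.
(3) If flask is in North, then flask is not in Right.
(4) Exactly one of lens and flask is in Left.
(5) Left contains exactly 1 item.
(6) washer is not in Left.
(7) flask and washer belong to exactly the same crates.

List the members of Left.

Left = {lens}

From (2): washer ∉ Right.
From (6): washer ∉ Left.
(7): flask matches washer: flask ∉ Right.
(7): flask matches washer: flask ∉ Left.
(4) (exactly one): lens ∈ Left.
(5): Left already has 1, so the rest are out.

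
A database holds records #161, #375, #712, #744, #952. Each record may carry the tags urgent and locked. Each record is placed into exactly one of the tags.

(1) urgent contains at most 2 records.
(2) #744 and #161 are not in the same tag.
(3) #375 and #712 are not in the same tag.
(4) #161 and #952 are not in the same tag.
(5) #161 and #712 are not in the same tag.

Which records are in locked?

locked = {#712, #744, #952}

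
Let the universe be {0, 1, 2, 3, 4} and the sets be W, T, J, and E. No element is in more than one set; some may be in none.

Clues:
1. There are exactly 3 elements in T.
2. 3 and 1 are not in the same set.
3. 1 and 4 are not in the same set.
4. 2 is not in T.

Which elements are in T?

T = {0, 3, 4}

From (4): 2 ∉ T.
Suppose 0 ∉ T: no assignment then satisfies all the clues, so 0 ∈ T.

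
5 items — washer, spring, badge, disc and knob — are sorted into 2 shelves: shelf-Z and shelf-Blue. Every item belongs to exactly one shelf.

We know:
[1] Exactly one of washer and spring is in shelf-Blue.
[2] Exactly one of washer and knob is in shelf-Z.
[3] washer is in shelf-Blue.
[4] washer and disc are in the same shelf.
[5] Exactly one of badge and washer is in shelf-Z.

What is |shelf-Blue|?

From (3): washer ∈ shelf-Blue.
(1) (exactly one): spring ∉ shelf-Blue.
(2) (exactly one): knob ∈ shelf-Z.
(4): disc matches washer: disc ∉ shelf-Z.
(4): disc matches washer: disc ∈ shelf-Blue.
(5) (exactly one): badge ∈ shelf-Z.
Only one shelf left: spring ∈ shelf-Z.

2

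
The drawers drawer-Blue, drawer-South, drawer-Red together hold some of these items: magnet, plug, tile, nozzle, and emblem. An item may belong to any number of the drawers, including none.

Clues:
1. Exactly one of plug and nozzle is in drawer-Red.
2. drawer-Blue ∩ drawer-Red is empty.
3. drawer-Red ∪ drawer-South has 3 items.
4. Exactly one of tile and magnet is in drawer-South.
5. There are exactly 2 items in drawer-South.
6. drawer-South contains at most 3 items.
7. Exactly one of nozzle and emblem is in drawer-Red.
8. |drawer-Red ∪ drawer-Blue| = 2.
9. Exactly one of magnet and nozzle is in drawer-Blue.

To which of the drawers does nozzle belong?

nozzle: drawer-Red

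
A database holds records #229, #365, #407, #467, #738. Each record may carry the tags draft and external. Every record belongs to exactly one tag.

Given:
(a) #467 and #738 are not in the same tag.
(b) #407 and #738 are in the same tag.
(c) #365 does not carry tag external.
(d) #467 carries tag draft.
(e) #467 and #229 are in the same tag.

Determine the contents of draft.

draft = {#229, #365, #467}

From (c): #365 ∉ external.
From (d): #467 ∈ draft.
(a): #738 ∉ draft.
(b): #407 matches #738: #407 ∉ draft.
(e): #229 matches #467: #229 ∈ draft.
Only one tag left: #365 ∈ draft.
Only one tag left: #407 ∈ external.
Only one tag left: #738 ∈ external.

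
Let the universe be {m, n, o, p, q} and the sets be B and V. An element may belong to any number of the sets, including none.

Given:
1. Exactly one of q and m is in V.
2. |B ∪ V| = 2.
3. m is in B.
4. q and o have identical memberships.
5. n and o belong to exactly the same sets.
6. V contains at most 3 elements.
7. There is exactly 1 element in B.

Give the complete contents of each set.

B = {m}; V = {m, p}

From (3): m ∈ B.
(7): B already has 1, so the rest are out.
Suppose m ∉ V: no assignment then satisfies all the clues, so m ∈ V.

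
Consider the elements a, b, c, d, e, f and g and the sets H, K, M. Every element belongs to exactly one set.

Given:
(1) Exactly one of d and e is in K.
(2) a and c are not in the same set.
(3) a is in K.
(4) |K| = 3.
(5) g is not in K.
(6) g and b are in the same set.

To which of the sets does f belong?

f: K

From (3): a ∈ K.
From (5): g ∉ K.
(2): c ∉ K.
(6): b matches g: b ∉ K.
Suppose f ∈ H: no assignment then satisfies all the clues, so f ∉ H.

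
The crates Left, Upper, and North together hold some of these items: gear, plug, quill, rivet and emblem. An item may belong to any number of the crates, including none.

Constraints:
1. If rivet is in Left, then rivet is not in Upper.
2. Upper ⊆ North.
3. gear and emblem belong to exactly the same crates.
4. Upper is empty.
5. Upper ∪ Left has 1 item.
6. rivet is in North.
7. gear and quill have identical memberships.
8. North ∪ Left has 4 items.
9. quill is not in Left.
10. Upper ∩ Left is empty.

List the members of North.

North = {emblem, gear, quill, rivet}

From (6): rivet ∈ North.
From (9): quill ∉ Left.
(4): Upper already has 0, so the rest are out.
(7): gear matches quill: gear ∉ Left.
(3): emblem matches gear: emblem ∉ Left.
Suppose gear ∉ North: no assignment then satisfies all the clues, so gear ∈ North.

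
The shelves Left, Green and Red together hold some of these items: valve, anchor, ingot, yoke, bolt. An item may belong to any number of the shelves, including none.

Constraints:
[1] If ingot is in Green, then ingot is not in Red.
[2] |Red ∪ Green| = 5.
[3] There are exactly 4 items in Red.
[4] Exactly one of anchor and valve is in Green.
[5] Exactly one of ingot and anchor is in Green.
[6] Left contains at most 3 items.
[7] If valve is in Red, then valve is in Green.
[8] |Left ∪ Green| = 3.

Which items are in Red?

Red = {anchor, bolt, valve, yoke}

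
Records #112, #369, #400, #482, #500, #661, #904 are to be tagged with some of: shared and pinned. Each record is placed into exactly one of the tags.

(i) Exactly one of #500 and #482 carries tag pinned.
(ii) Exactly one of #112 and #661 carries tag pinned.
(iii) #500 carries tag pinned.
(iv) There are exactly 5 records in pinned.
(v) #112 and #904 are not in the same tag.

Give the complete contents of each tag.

shared = {#112, #482}; pinned = {#369, #400, #500, #661, #904}

From (iii): #500 ∈ pinned.
(i) (exactly one): #482 ∉ pinned.
Only one tag left: #482 ∈ shared.
Suppose #112 ∉ shared: no assignment then satisfies all the clues, so #112 ∈ shared.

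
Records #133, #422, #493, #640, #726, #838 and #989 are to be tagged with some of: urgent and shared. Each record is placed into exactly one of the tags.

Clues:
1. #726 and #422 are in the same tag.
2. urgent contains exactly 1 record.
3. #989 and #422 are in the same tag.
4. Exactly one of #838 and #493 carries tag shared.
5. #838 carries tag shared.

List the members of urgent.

From (5): #838 ∈ shared.
(4) (exactly one): #493 ∉ shared.
Only one tag left: #493 ∈ urgent.
(2): urgent already has 1, so the rest are out.
Only one tag left: #133 ∈ shared.
Only one tag left: #422 ∈ shared.
Only one tag left: #640 ∈ shared.
Only one tag left: #726 ∈ shared.
Only one tag left: #989 ∈ shared.

urgent = {#493}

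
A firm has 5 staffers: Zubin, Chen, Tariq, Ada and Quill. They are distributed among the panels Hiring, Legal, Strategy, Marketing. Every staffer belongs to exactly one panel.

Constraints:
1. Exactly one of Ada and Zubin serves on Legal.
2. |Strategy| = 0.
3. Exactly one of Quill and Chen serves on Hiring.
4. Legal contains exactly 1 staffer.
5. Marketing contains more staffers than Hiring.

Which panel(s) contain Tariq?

(2): Strategy already has 0, so the rest are out.
Suppose Tariq ∈ Hiring: no assignment then satisfies all the clues, so Tariq ∉ Hiring.

Tariq: Marketing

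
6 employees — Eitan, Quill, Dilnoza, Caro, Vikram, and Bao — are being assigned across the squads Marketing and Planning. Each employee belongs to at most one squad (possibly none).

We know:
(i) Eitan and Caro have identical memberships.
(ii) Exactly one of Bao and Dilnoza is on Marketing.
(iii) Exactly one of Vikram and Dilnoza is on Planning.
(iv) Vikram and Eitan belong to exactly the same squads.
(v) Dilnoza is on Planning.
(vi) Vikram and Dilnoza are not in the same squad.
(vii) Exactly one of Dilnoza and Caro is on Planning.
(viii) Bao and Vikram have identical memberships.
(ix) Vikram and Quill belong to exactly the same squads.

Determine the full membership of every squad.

From (v): Dilnoza ∈ Planning.
(ii) (exactly one): Bao ∈ Marketing.
(iii) (exactly one): Vikram ∉ Planning.
(iv): Eitan matches Vikram: Eitan ∉ Planning.
(vii) (exactly one): Caro ∉ Planning.
(viii): Vikram matches Bao: Vikram ∈ Marketing.
(ix): Quill matches Vikram: Quill ∈ Marketing.
(iv): Eitan matches Vikram: Eitan ∈ Marketing.
(i): Caro matches Eitan: Caro ∈ Marketing.

Marketing = {Bao, Caro, Eitan, Quill, Vikram}; Planning = {Dilnoza}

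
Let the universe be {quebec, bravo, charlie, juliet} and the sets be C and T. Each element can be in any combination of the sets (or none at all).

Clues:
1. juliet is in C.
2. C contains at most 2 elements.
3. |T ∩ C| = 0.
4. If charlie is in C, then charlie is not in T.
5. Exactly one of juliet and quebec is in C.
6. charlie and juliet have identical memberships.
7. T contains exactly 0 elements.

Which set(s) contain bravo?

bravo: none

From (1): juliet ∈ C.
(5) (exactly one): quebec ∉ C.
(6): charlie matches juliet: charlie ∈ C.
(7): T already has 0, so the rest are out.
(2): C already has 2, so the rest are out.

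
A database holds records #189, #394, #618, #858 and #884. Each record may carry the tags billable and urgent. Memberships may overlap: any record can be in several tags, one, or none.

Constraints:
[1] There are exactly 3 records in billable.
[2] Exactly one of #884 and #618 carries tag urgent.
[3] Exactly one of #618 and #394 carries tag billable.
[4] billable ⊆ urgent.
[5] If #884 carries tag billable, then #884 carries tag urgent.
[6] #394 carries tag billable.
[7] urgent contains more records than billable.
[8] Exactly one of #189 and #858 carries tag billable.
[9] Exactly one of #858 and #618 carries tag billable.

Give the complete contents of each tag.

From (6): #394 ∈ billable.
(3) (exactly one): #618 ∉ billable.
(4) with #394 ∈ billable: #394 ∈ urgent.
(9) (exactly one): #858 ∈ billable.
(4) with #858 ∈ billable: #858 ∈ urgent.
(8) (exactly one): #189 ∉ billable.
(1): only 3 candidates remain for billable, so all are in.
(4) with #884 ∈ billable: #884 ∈ urgent.
(2) (exactly one): #618 ∉ urgent.
Suppose #189 ∉ urgent: no assignment then satisfies all the clues, so #189 ∈ urgent.

billable = {#394, #858, #884}; urgent = {#189, #394, #858, #884}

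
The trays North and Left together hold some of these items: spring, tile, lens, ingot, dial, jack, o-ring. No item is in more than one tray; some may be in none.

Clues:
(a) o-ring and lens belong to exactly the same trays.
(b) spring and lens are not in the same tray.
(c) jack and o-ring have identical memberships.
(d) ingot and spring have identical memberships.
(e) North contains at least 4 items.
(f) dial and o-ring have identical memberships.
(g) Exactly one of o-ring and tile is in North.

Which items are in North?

North = {dial, jack, lens, o-ring}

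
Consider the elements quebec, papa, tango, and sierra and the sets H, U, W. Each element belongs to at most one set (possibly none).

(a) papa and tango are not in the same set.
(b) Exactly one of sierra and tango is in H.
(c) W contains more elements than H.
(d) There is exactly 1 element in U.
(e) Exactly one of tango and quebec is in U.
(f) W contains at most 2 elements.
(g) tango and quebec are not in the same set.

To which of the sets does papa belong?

papa: W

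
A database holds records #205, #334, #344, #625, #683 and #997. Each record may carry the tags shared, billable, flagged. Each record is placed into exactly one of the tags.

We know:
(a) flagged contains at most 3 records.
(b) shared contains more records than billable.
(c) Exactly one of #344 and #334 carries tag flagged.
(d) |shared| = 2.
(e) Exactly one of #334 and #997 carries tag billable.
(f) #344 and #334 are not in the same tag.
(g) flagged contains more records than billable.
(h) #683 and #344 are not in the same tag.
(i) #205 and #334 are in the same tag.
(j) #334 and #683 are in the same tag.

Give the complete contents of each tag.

shared = {#344, #625}; billable = {#997}; flagged = {#205, #334, #683}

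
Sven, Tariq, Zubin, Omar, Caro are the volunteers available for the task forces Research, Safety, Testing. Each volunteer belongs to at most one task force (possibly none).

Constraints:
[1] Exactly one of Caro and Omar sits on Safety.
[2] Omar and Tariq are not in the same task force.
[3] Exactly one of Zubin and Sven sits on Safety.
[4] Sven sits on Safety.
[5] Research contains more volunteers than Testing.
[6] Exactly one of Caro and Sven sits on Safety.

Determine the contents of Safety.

From (4): Sven ∈ Safety.
(3) (exactly one): Zubin ∉ Safety.
(6) (exactly one): Caro ∉ Safety.
(1) (exactly one): Omar ∈ Safety.
(2): Tariq ∉ Safety.

Safety = {Omar, Sven}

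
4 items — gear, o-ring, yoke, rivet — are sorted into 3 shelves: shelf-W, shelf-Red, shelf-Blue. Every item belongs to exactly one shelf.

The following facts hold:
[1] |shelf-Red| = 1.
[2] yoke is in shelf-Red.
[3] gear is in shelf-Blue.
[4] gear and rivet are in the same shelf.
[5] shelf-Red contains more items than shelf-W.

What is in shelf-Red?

shelf-Red = {yoke}

From (2): yoke ∈ shelf-Red.
From (3): gear ∈ shelf-Blue.
(1): shelf-Red already has 1, so the rest are out.
(4): rivet matches gear: rivet ∉ shelf-W.
(4): rivet matches gear: rivet ∈ shelf-Blue.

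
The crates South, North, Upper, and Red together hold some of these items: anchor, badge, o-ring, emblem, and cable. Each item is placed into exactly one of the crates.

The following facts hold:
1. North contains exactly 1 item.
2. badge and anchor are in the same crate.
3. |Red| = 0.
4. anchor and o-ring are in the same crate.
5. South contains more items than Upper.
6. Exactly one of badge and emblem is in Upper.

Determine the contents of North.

North = {cable}

(3): Red already has 0, so the rest are out.
Suppose anchor ∈ North: no assignment then satisfies all the clues, so anchor ∉ North.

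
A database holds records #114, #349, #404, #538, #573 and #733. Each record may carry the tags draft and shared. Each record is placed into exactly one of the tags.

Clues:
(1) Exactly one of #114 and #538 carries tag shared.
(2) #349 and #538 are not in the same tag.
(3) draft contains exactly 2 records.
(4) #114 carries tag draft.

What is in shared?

shared = {#404, #538, #573, #733}

From (4): #114 ∈ draft.
(1) (exactly one): #538 ∈ shared.
(2): #349 ∉ shared.
Only one tag left: #349 ∈ draft.
(3): draft already has 2, so the rest are out.
Only one tag left: #404 ∈ shared.
Only one tag left: #573 ∈ shared.
Only one tag left: #733 ∈ shared.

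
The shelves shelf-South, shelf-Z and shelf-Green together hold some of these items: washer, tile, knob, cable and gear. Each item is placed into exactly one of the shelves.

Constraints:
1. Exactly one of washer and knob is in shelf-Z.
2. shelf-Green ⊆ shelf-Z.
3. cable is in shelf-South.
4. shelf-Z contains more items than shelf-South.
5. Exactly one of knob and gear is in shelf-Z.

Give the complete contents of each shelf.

shelf-South = {cable, knob}; shelf-Z = {gear, tile, washer}; shelf-Green = {}

From (3): cable ∈ shelf-South.
Suppose washer ∈ shelf-South: no assignment then satisfies all the clues, so washer ∉ shelf-South.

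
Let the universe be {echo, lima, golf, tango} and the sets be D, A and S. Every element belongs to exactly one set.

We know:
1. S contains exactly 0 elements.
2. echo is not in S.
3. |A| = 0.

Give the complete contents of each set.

From (2): echo ∉ S.
(1): S already has 0, so the rest are out.
(3): A already has 0, so the rest are out.
Only one set left: echo ∈ D.
Only one set left: lima ∈ D.
Only one set left: golf ∈ D.
Only one set left: tango ∈ D.

D = {echo, golf, lima, tango}; A = {}; S = {}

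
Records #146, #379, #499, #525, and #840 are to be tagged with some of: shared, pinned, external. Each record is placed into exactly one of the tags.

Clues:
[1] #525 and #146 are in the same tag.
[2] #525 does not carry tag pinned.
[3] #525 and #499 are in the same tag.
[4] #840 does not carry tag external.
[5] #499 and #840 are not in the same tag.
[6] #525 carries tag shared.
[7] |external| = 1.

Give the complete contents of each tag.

shared = {#146, #499, #525}; pinned = {#840}; external = {#379}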